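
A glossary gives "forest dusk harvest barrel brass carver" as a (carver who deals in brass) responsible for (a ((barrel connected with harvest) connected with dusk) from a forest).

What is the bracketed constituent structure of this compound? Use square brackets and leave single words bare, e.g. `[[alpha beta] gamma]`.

Overall it is a kind of carver (specifically "brass carver"); the modifier is "forest dusk harvest barrel".
"forest dusk harvest barrel" → head "barrel" (specifically "dusk harvest barrel"), modifier "forest".
"dusk harvest barrel" → head "barrel" (specifically "harvest barrel"), modifier "dusk".
"harvest barrel" → head "barrel", modifier "harvest".
"brass carver" → head "carver", modifier "brass".
Assembled: [[forest [dusk [harvest barrel]]] [brass carver]].

[[forest [dusk [harvest barrel]]] [brass carver]]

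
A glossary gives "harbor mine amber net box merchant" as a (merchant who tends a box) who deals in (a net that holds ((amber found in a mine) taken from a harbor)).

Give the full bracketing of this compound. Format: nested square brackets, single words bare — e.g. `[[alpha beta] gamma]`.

Overall it is a kind of merchant (specifically "box merchant"); the modifier is "harbor mine amber net".
Within "harbor mine amber net", the head is "net" and the modifier is "harbor mine amber".
Within "harbor mine amber", the head is "amber" (specifically "mine amber") and the modifier is "harbor".
Within "mine amber", the head is "amber" and the modifier is "mine".
Within "box merchant", the head is "merchant" and the modifier is "box".
So the structure is [[[harbor [mine amber]] net] [box merchant]].

[[[harbor [mine amber]] net] [box merchant]]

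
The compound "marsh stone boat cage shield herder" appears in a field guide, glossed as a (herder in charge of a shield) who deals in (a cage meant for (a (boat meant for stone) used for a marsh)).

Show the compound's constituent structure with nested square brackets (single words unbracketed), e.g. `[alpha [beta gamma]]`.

At the top level: head "herder" (specifically "shield herder"); modifier "marsh stone boat cage".
Within "marsh stone boat cage", the head is "cage" and the modifier is "marsh stone boat".
Within "marsh stone boat", the head is "boat" (specifically "stone boat") and the modifier is "marsh".
Within "stone boat", the head is "boat" and the modifier is "stone".
Within "shield herder", the head is "herder" and the modifier is "shield".
Assembled: [[[marsh [stone boat]] cage] [shield herder]].

[[[marsh [stone boat]] cage] [shield herder]]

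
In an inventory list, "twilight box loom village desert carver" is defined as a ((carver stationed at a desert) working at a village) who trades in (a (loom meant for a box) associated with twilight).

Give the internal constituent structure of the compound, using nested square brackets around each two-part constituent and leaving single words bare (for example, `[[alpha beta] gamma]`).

[[twilight [box loom]] [village [desert carver]]]

At the top level: head "carver" (specifically "village desert carver"); modifier "twilight box loom".
Inside "twilight box loom": head "loom" (specifically "box loom"), modifier "twilight".
Inside "box loom": head "loom", modifier "box".
Inside "village desert carver": head "carver" (specifically "desert carver"), modifier "village".
Inside "desert carver": head "carver", modifier "desert".
Assembled: [[twilight [box loom]] [village [desert carver]]].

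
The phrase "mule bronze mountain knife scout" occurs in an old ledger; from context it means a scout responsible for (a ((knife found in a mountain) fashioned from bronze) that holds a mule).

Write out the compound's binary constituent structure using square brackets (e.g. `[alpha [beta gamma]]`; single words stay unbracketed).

Whole compound: head "scout", modifier "mule bronze mountain knife".
Inside "mule bronze mountain knife": head "knife" (specifically "bronze mountain knife"), modifier "mule".
Inside "bronze mountain knife": head "knife" (specifically "mountain knife"), modifier "bronze".
Inside "mountain knife": head "knife", modifier "mountain".
Putting it together: [[mule [bronze [mountain knife]]] scout].

[[mule [bronze [mountain knife]]] scout]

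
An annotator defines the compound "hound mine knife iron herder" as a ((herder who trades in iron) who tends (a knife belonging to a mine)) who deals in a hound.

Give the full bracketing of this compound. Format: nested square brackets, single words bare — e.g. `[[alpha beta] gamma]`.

[hound [[mine knife] [iron herder]]]

The outermost head in the paraphrase is "herder" (specifically "mine knife iron herder"), modified by "hound".
"mine knife iron herder" → head "herder" (specifically "iron herder"), modifier "mine knife".
"mine knife" → head "knife", modifier "mine".
"iron herder" → head "herder", modifier "iron".
Assembled: [hound [[mine knife] [iron herder]]].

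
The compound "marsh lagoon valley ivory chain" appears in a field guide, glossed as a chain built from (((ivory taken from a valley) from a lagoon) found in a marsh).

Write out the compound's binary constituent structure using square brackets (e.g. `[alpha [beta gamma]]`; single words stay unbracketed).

[[marsh [lagoon [valley ivory]]] chain]

At the top level: head "chain"; modifier "marsh lagoon valley ivory".
"marsh lagoon valley ivory" → head "ivory" (specifically "lagoon valley ivory"), modifier "marsh".
"lagoon valley ivory" → head "ivory" (specifically "valley ivory"), modifier "lagoon".
"valley ivory" → head "ivory", modifier "valley".
So the structure is [[marsh [lagoon [valley ivory]]] chain].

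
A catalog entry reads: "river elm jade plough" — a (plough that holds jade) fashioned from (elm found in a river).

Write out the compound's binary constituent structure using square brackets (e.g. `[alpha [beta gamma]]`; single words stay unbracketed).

The outermost head in the paraphrase is "plough" (specifically "jade plough"), modified by "river elm".
Within "river elm", the head is "elm" and the modifier is "river".
Within "jade plough", the head is "plough" and the modifier is "jade".
So the structure is [[river elm] [jade plough]].

[[river elm] [jade plough]]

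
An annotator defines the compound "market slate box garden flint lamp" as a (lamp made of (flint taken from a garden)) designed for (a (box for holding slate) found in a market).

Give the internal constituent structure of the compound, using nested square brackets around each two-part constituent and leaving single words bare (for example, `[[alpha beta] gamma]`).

Whole compound: head "lamp" (specifically "garden flint lamp"), modifier "market slate box".
Within "market slate box", the head is "box" (specifically "slate box") and the modifier is "market".
Within "slate box", the head is "box" and the modifier is "slate".
Within "garden flint lamp", the head is "lamp" and the modifier is "garden flint".
Within "garden flint", the head is "flint" and the modifier is "garden".
Assembled: [[market [slate box]] [[garden flint] lamp]].

[[market [slate box]] [[garden flint] lamp]]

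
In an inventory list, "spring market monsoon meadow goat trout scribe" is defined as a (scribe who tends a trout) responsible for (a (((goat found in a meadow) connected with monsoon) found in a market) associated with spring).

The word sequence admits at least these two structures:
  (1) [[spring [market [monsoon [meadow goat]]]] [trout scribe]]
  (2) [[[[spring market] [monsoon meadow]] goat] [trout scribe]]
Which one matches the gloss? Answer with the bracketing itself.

The paraphrase's head is the "scribe" part ("trout scribe"); its modifier is "spring market monsoon meadow goat".
That top-level split, carried through the inner groups, gives [[spring [market [monsoon [meadow goat]]]] [trout scribe]].

[[spring [market [monsoon [meadow goat]]]] [trout scribe]]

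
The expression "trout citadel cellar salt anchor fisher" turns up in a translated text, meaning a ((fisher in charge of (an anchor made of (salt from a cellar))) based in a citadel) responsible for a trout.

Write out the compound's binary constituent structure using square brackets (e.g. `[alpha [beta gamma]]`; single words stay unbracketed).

At the top level: head "fisher" (specifically "citadel cellar salt anchor fisher"); modifier "trout".
"citadel cellar salt anchor fisher" → head "fisher" (specifically "cellar salt anchor fisher"), modifier "citadel".
"cellar salt anchor fisher" → head "fisher", modifier "cellar salt anchor".
"cellar salt anchor" → head "anchor", modifier "cellar salt".
"cellar salt" → head "salt", modifier "cellar".
Assembled: [trout [citadel [[[cellar salt] anchor] fisher]]].

[trout [citadel [[[cellar salt] anchor] fisher]]]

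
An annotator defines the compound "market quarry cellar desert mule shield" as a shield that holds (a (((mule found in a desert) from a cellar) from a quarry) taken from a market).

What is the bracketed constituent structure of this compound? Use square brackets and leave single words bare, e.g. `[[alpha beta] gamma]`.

[[market [quarry [cellar [desert mule]]]] shield]

The outermost head in the paraphrase is "shield", modified by "market quarry cellar desert mule".
"market quarry cellar desert mule" → head "mule" (specifically "quarry cellar desert mule"), modifier "market".
"quarry cellar desert mule" → head "mule" (specifically "cellar desert mule"), modifier "quarry".
"cellar desert mule" → head "mule" (specifically "desert mule"), modifier "cellar".
"desert mule" → head "mule", modifier "desert".
So the structure is [[market [quarry [cellar [desert mule]]]] shield].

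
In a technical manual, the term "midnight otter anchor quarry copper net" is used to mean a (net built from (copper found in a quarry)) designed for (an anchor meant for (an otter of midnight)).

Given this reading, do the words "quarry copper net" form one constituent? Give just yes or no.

The paraphrase groups the words so that "quarry copper net" is one unit: it corresponds to a single parenthesized sub-phrase.
The full structure is [[[midnight otter] anchor] [[quarry copper] net]], in which [quarry copper net] is a constituent.

yes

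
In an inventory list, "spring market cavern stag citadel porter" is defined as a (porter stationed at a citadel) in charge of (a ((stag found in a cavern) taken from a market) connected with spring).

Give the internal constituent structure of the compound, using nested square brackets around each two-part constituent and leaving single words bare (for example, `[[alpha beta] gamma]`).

The outermost head in the paraphrase is "porter" (specifically "citadel porter"), modified by "spring market cavern stag".
Within "spring market cavern stag", the head is "stag" (specifically "market cavern stag") and the modifier is "spring".
Within "market cavern stag", the head is "stag" (specifically "cavern stag") and the modifier is "market".
Within "cavern stag", the head is "stag" and the modifier is "cavern".
Within "citadel porter", the head is "porter" and the modifier is "citadel".
So the structure is [[spring [market [cavern stag]]] [citadel porter]].

[[spring [market [cavern stag]]] [citadel porter]]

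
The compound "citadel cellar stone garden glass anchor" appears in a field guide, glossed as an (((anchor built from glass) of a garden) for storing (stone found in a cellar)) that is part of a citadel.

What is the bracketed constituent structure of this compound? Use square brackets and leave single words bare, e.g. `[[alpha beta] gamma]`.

At the top level: head "anchor" (specifically "cellar stone garden glass anchor"); modifier "citadel".
Within "cellar stone garden glass anchor", the head is "anchor" (specifically "garden glass anchor") and the modifier is "cellar stone".
Within "cellar stone", the head is "stone" and the modifier is "cellar".
Within "garden glass anchor", the head is "anchor" (specifically "glass anchor") and the modifier is "garden".
Within "glass anchor", the head is "anchor" and the modifier is "glass".
So the structure is [citadel [[cellar stone] [garden [glass anchor]]]].

[citadel [[cellar stone] [garden [glass anchor]]]]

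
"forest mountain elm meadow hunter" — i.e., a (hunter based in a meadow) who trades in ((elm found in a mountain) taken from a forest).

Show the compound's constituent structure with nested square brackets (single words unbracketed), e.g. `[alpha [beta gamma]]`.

Overall it is a kind of hunter (specifically "meadow hunter"); the modifier is "forest mountain elm".
Within "forest mountain elm", the head is "elm" (specifically "mountain elm") and the modifier is "forest".
Within "mountain elm", the head is "elm" and the modifier is "mountain".
Within "meadow hunter", the head is "hunter" and the modifier is "meadow".
Assembled: [[forest [mountain elm]] [meadow hunter]].

[[forest [mountain elm]] [meadow hunter]]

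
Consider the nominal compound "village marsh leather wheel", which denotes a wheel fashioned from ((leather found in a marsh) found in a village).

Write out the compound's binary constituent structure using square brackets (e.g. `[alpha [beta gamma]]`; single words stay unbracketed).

Overall it is a kind of wheel; the modifier is "village marsh leather".
Inside "village marsh leather": head "leather" (specifically "marsh leather"), modifier "village".
Inside "marsh leather": head "leather", modifier "marsh".
Putting it together: [[village [marsh leather]] wheel].

[[village [marsh leather]] wheel]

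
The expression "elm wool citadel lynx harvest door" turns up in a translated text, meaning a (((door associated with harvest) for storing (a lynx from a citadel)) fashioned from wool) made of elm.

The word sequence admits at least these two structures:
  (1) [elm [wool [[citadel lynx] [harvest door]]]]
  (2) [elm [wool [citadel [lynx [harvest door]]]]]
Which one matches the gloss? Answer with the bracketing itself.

[elm [wool [[citadel lynx] [harvest door]]]]

The paraphrase's head is the "door" part ("wool citadel lynx harvest door"); its modifier is "elm".
That top-level split, carried through the inner groups, gives [elm [wool [[citadel lynx] [harvest door]]]].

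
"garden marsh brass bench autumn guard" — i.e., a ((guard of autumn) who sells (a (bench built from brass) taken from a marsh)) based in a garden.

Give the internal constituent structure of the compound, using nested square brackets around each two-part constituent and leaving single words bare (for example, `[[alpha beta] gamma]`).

Overall it is a kind of guard (specifically "marsh brass bench autumn guard"); the modifier is "garden".
Inside "marsh brass bench autumn guard": head "guard" (specifically "autumn guard"), modifier "marsh brass bench".
Inside "marsh brass bench": head "bench" (specifically "brass bench"), modifier "marsh".
Inside "brass bench": head "bench", modifier "brass".
Inside "autumn guard": head "guard", modifier "autumn".
Putting it together: [garden [[marsh [brass bench]] [autumn guard]]].

[garden [[marsh [brass bench]] [autumn guard]]]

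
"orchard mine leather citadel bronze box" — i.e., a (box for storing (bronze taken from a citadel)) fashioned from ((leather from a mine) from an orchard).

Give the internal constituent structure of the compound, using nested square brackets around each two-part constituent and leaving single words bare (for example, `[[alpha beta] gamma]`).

[[orchard [mine leather]] [[citadel bronze] box]]

Whole compound: head "box" (specifically "citadel bronze box"), modifier "orchard mine leather".
Within "orchard mine leather", the head is "leather" (specifically "mine leather") and the modifier is "orchard".
Within "mine leather", the head is "leather" and the modifier is "mine".
Within "citadel bronze box", the head is "box" and the modifier is "citadel bronze".
Within "citadel bronze", the head is "bronze" and the modifier is "citadel".
Assembled: [[orchard [mine leather]] [[citadel bronze] box]].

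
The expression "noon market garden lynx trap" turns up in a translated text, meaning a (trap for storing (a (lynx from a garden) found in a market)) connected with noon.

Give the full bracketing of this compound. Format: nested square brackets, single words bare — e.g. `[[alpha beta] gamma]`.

Overall it is a kind of trap (specifically "market garden lynx trap"); the modifier is "noon".
"market garden lynx trap" → head "trap", modifier "market garden lynx".
"market garden lynx" → head "lynx" (specifically "garden lynx"), modifier "market".
"garden lynx" → head "lynx", modifier "garden".
So the structure is [noon [[market [garden lynx]] trap]].

[noon [[market [garden lynx]] trap]]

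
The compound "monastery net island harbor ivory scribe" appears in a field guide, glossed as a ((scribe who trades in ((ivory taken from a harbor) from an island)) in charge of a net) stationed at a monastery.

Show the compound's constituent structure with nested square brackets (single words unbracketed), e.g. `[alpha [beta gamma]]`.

[monastery [net [[island [harbor ivory]] scribe]]]

Whole compound: head "scribe" (specifically "net island harbor ivory scribe"), modifier "monastery".
Within "net island harbor ivory scribe", the head is "scribe" (specifically "island harbor ivory scribe") and the modifier is "net".
Within "island harbor ivory scribe", the head is "scribe" and the modifier is "island harbor ivory".
Within "island harbor ivory", the head is "ivory" (specifically "harbor ivory") and the modifier is "island".
Within "harbor ivory", the head is "ivory" and the modifier is "harbor".
So the structure is [monastery [net [[island [harbor ivory]] scribe]]].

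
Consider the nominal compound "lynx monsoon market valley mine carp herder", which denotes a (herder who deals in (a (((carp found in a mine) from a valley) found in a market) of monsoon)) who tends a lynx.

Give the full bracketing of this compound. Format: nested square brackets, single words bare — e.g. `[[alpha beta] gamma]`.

[lynx [[monsoon [market [valley [mine carp]]]] herder]]

Overall it is a kind of herder (specifically "monsoon market valley mine carp herder"); the modifier is "lynx".
Inside "monsoon market valley mine carp herder": head "herder", modifier "monsoon market valley mine carp".
Inside "monsoon market valley mine carp": head "carp" (specifically "market valley mine carp"), modifier "monsoon".
Inside "market valley mine carp": head "carp" (specifically "valley mine carp"), modifier "market".
Inside "valley mine carp": head "carp" (specifically "mine carp"), modifier "valley".
Inside "mine carp": head "carp", modifier "mine".
Putting it together: [lynx [[monsoon [market [valley [mine carp]]]] herder]].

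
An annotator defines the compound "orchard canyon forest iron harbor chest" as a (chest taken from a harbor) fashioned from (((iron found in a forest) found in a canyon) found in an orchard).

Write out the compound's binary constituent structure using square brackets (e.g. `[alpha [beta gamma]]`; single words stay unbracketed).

[[orchard [canyon [forest iron]]] [harbor chest]]

Overall it is a kind of chest (specifically "harbor chest"); the modifier is "orchard canyon forest iron".
"orchard canyon forest iron" → head "iron" (specifically "canyon forest iron"), modifier "orchard".
"canyon forest iron" → head "iron" (specifically "forest iron"), modifier "canyon".
"forest iron" → head "iron", modifier "forest".
"harbor chest" → head "chest", modifier "harbor".
So the structure is [[orchard [canyon [forest iron]]] [harbor chest]].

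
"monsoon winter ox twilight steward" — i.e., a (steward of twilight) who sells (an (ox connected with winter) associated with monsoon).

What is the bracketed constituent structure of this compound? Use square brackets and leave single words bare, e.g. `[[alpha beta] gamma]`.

[[monsoon [winter ox]] [twilight steward]]

Overall it is a kind of steward (specifically "twilight steward"); the modifier is "monsoon winter ox".
Within "monsoon winter ox", the head is "ox" (specifically "winter ox") and the modifier is "monsoon".
Within "winter ox", the head is "ox" and the modifier is "winter".
Within "twilight steward", the head is "steward" and the modifier is "twilight".
Putting it together: [[monsoon [winter ox]] [twilight steward]].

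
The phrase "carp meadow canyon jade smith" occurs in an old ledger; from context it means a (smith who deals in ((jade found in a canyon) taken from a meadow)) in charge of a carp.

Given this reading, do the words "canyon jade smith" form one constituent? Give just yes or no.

The top-level split is [carp] [meadow canyon jade smith]; the full structure is [carp [[meadow [canyon jade]] smith]].
"canyon jade smith" straddles a constituent boundary, so it is not a single unit.

no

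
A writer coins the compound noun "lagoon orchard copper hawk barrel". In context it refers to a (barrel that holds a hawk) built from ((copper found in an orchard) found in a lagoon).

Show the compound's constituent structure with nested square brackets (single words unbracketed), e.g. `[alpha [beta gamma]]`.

The outermost head in the paraphrase is "barrel" (specifically "hawk barrel"), modified by "lagoon orchard copper".
Within "lagoon orchard copper", the head is "copper" (specifically "orchard copper") and the modifier is "lagoon".
Within "orchard copper", the head is "copper" and the modifier is "orchard".
Within "hawk barrel", the head is "barrel" and the modifier is "hawk".
Assembled: [[lagoon [orchard copper]] [hawk barrel]].

[[lagoon [orchard copper]] [hawk barrel]]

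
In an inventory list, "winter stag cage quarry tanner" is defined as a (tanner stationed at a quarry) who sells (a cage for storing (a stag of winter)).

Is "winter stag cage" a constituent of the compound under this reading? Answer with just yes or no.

yes

The paraphrase groups the words so that "winter stag cage" is one unit: it corresponds to a single parenthesized sub-phrase.
The full structure is [[[winter stag] cage] [quarry tanner]], in which [winter stag cage] is a constituent.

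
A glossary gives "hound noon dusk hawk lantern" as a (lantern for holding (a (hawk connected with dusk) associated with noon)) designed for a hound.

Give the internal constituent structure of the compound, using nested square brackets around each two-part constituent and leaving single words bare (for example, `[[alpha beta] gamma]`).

[hound [[noon [dusk hawk]] lantern]]

Whole compound: head "lantern" (specifically "noon dusk hawk lantern"), modifier "hound".
Inside "noon dusk hawk lantern": head "lantern", modifier "noon dusk hawk".
Inside "noon dusk hawk": head "hawk" (specifically "dusk hawk"), modifier "noon".
Inside "dusk hawk": head "hawk", modifier "dusk".
So the structure is [hound [[noon [dusk hawk]] lantern]].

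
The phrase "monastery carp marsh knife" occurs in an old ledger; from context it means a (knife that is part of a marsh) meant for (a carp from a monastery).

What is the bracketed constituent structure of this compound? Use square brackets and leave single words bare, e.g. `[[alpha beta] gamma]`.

At the top level: head "knife" (specifically "marsh knife"); modifier "monastery carp".
Within "monastery carp", the head is "carp" and the modifier is "monastery".
Within "marsh knife", the head is "knife" and the modifier is "marsh".
So the structure is [[monastery carp] [marsh knife]].

[[monastery carp] [marsh knife]]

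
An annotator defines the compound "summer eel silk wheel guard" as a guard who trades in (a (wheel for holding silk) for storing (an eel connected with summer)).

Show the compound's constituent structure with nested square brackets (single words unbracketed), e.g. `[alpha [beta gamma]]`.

[[[summer eel] [silk wheel]] guard]

At the top level: head "guard"; modifier "summer eel silk wheel".
Within "summer eel silk wheel", the head is "wheel" (specifically "silk wheel") and the modifier is "summer eel".
Within "summer eel", the head is "eel" and the modifier is "summer".
Within "silk wheel", the head is "wheel" and the modifier is "silk".
So the structure is [[[summer eel] [silk wheel]] guard].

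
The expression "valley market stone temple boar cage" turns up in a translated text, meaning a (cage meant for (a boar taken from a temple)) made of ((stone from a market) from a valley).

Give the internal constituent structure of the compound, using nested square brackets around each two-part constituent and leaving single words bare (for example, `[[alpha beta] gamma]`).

The outermost head in the paraphrase is "cage" (specifically "temple boar cage"), modified by "valley market stone".
"valley market stone" → head "stone" (specifically "market stone"), modifier "valley".
"market stone" → head "stone", modifier "market".
"temple boar cage" → head "cage", modifier "temple boar".
"temple boar" → head "boar", modifier "temple".
Assembled: [[valley [market stone]] [[temple boar] cage]].

[[valley [market stone]] [[temple boar] cage]]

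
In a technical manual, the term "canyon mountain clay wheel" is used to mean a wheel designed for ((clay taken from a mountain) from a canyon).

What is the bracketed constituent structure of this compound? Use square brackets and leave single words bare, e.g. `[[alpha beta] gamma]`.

At the top level: head "wheel"; modifier "canyon mountain clay".
Inside "canyon mountain clay": head "clay" (specifically "mountain clay"), modifier "canyon".
Inside "mountain clay": head "clay", modifier "mountain".
Assembled: [[canyon [mountain clay]] wheel].

[[canyon [mountain clay]] wheel]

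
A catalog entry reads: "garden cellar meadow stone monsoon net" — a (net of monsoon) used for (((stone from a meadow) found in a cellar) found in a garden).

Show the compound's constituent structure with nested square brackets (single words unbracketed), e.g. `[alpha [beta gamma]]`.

[[garden [cellar [meadow stone]]] [monsoon net]]

Whole compound: head "net" (specifically "monsoon net"), modifier "garden cellar meadow stone".
Within "garden cellar meadow stone", the head is "stone" (specifically "cellar meadow stone") and the modifier is "garden".
Within "cellar meadow stone", the head is "stone" (specifically "meadow stone") and the modifier is "cellar".
Within "meadow stone", the head is "stone" and the modifier is "meadow".
Within "monsoon net", the head is "net" and the modifier is "monsoon".
So the structure is [[garden [cellar [meadow stone]]] [monsoon net]].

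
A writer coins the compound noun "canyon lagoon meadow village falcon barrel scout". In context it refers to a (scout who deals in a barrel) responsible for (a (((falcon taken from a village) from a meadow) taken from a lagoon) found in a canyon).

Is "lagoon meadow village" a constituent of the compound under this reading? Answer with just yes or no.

The top-level split is [canyon lagoon meadow village falcon] [barrel scout]; the full structure is [[canyon [lagoon [meadow [village falcon]]]] [barrel scout]].
"lagoon meadow village" straddles a constituent boundary, so it is not a single unit.

no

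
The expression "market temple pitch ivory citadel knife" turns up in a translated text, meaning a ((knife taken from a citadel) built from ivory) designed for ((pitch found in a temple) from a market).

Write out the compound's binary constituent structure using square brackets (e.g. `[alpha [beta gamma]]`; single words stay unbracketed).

[[market [temple pitch]] [ivory [citadel knife]]]

Overall it is a kind of knife (specifically "ivory citadel knife"); the modifier is "market temple pitch".
Within "market temple pitch", the head is "pitch" (specifically "temple pitch") and the modifier is "market".
Within "temple pitch", the head is "pitch" and the modifier is "temple".
Within "ivory citadel knife", the head is "knife" (specifically "citadel knife") and the modifier is "ivory".
Within "citadel knife", the head is "knife" and the modifier is "citadel".
So the structure is [[market [temple pitch]] [ivory [citadel knife]]].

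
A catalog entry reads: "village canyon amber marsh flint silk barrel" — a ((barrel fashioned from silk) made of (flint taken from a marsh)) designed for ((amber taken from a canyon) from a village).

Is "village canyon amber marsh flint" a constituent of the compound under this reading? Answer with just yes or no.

no

The top-level split is [village canyon amber] [marsh flint silk barrel]; the full structure is [[village [canyon amber]] [[marsh flint] [silk barrel]]].
"village canyon amber marsh flint" straddles a constituent boundary, so it is not a single unit.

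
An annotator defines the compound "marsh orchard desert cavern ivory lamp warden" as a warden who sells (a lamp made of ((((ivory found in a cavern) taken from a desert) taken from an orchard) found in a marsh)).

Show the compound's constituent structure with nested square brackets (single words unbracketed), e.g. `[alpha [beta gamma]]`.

[[[marsh [orchard [desert [cavern ivory]]]] lamp] warden]

Whole compound: head "warden", modifier "marsh orchard desert cavern ivory lamp".
"marsh orchard desert cavern ivory lamp" → head "lamp", modifier "marsh orchard desert cavern ivory".
"marsh orchard desert cavern ivory" → head "ivory" (specifically "orchard desert cavern ivory"), modifier "marsh".
"orchard desert cavern ivory" → head "ivory" (specifically "desert cavern ivory"), modifier "orchard".
"desert cavern ivory" → head "ivory" (specifically "cavern ivory"), modifier "desert".
"cavern ivory" → head "ivory", modifier "cavern".
So the structure is [[[marsh [orchard [desert [cavern ivory]]]] lamp] warden].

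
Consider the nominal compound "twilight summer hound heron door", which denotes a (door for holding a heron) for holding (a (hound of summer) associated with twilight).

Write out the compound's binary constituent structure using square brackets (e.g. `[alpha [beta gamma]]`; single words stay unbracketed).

[[twilight [summer hound]] [heron door]]

At the top level: head "door" (specifically "heron door"); modifier "twilight summer hound".
Within "twilight summer hound", the head is "hound" (specifically "summer hound") and the modifier is "twilight".
Within "summer hound", the head is "hound" and the modifier is "summer".
Within "heron door", the head is "door" and the modifier is "heron".
Assembled: [[twilight [summer hound]] [heron door]].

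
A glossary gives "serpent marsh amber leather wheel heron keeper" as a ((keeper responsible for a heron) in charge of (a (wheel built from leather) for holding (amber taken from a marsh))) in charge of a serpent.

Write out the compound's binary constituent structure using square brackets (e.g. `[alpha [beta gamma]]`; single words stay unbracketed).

Overall it is a kind of keeper (specifically "marsh amber leather wheel heron keeper"); the modifier is "serpent".
Inside "marsh amber leather wheel heron keeper": head "keeper" (specifically "heron keeper"), modifier "marsh amber leather wheel".
Inside "marsh amber leather wheel": head "wheel" (specifically "leather wheel"), modifier "marsh amber".
Inside "marsh amber": head "amber", modifier "marsh".
Inside "leather wheel": head "wheel", modifier "leather".
Inside "heron keeper": head "keeper", modifier "heron".
Assembled: [serpent [[[marsh amber] [leather wheel]] [heron keeper]]].

[serpent [[[marsh amber] [leather wheel]] [heron keeper]]]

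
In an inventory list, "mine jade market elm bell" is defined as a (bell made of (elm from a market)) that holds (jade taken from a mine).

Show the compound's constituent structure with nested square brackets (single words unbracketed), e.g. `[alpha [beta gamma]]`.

Overall it is a kind of bell (specifically "market elm bell"); the modifier is "mine jade".
Within "mine jade", the head is "jade" and the modifier is "mine".
Within "market elm bell", the head is "bell" and the modifier is "market elm".
Within "market elm", the head is "elm" and the modifier is "market".
Putting it together: [[mine jade] [[market elm] bell]].

[[mine jade] [[market elm] bell]]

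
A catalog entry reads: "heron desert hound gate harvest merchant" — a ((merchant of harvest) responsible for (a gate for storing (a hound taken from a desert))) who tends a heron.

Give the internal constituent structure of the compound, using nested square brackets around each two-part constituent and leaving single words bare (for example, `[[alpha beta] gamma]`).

At the top level: head "merchant" (specifically "desert hound gate harvest merchant"); modifier "heron".
Inside "desert hound gate harvest merchant": head "merchant" (specifically "harvest merchant"), modifier "desert hound gate".
Inside "desert hound gate": head "gate", modifier "desert hound".
Inside "desert hound": head "hound", modifier "desert".
Inside "harvest merchant": head "merchant", modifier "harvest".
So the structure is [heron [[[desert hound] gate] [harvest merchant]]].

[heron [[[desert hound] gate] [harvest merchant]]]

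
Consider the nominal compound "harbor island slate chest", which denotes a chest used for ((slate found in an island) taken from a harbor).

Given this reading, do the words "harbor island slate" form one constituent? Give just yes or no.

The paraphrase groups the words so that "harbor island slate" is one unit: it corresponds to a single parenthesized sub-phrase.
The full structure is [[harbor [island slate]] chest], in which [harbor island slate] is a constituent.

yes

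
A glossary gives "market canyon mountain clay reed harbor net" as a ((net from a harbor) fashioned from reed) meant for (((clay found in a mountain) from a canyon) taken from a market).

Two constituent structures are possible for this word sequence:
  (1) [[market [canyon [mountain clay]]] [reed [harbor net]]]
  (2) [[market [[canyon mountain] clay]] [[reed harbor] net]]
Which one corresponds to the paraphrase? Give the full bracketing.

[[market [canyon [mountain clay]]] [reed [harbor net]]]

The paraphrase's head is the "net" part ("reed harbor net"); its modifier is "market canyon mountain clay".
That top-level split, carried through the inner groups, gives [[market [canyon [mountain clay]]] [reed [harbor net]]].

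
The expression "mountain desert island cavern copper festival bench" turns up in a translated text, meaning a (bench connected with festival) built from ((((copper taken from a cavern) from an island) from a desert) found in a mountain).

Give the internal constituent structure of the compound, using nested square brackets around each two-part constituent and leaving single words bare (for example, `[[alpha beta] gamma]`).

[[mountain [desert [island [cavern copper]]]] [festival bench]]

Overall it is a kind of bench (specifically "festival bench"); the modifier is "mountain desert island cavern copper".
Within "mountain desert island cavern copper", the head is "copper" (specifically "desert island cavern copper") and the modifier is "mountain".
Within "desert island cavern copper", the head is "copper" (specifically "island cavern copper") and the modifier is "desert".
Within "island cavern copper", the head is "copper" (specifically "cavern copper") and the modifier is "island".
Within "cavern copper", the head is "copper" and the modifier is "cavern".
Within "festival bench", the head is "bench" and the modifier is "festival".
So the structure is [[mountain [desert [island [cavern copper]]]] [festival bench]].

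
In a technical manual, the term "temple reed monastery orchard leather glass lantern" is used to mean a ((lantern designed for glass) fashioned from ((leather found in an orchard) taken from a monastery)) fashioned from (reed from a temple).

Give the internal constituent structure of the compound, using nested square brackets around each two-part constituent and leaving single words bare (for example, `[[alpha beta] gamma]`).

[[temple reed] [[monastery [orchard leather]] [glass lantern]]]

At the top level: head "lantern" (specifically "monastery orchard leather glass lantern"); modifier "temple reed".
Within "temple reed", the head is "reed" and the modifier is "temple".
Within "monastery orchard leather glass lantern", the head is "lantern" (specifically "glass lantern") and the modifier is "monastery orchard leather".
Within "monastery orchard leather", the head is "leather" (specifically "orchard leather") and the modifier is "monastery".
Within "orchard leather", the head is "leather" and the modifier is "orchard".
Within "glass lantern", the head is "lantern" and the modifier is "glass".
Putting it together: [[temple reed] [[monastery [orchard leather]] [glass lantern]]].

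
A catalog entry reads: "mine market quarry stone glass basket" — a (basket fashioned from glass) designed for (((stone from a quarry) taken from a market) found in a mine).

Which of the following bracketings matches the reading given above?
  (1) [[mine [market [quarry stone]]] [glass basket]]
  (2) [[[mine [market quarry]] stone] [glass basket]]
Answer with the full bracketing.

[[mine [market [quarry stone]]] [glass basket]]

The paraphrase's head is the "basket" part ("glass basket"); its modifier is "mine market quarry stone".
That top-level split, carried through the inner groups, gives [[mine [market [quarry stone]]] [glass basket]].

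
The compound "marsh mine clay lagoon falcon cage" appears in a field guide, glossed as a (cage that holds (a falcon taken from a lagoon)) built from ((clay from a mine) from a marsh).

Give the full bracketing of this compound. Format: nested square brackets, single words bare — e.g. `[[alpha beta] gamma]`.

Whole compound: head "cage" (specifically "lagoon falcon cage"), modifier "marsh mine clay".
Inside "marsh mine clay": head "clay" (specifically "mine clay"), modifier "marsh".
Inside "mine clay": head "clay", modifier "mine".
Inside "lagoon falcon cage": head "cage", modifier "lagoon falcon".
Inside "lagoon falcon": head "falcon", modifier "lagoon".
So the structure is [[marsh [mine clay]] [[lagoon falcon] cage]].

[[marsh [mine clay]] [[lagoon falcon] cage]]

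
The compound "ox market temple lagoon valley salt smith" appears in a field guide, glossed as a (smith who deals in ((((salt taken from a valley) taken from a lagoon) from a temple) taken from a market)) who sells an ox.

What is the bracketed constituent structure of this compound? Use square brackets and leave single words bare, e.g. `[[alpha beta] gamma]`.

The outermost head in the paraphrase is "smith" (specifically "market temple lagoon valley salt smith"), modified by "ox".
Inside "market temple lagoon valley salt smith": head "smith", modifier "market temple lagoon valley salt".
Inside "market temple lagoon valley salt": head "salt" (specifically "temple lagoon valley salt"), modifier "market".
Inside "temple lagoon valley salt": head "salt" (specifically "lagoon valley salt"), modifier "temple".
Inside "lagoon valley salt": head "salt" (specifically "valley salt"), modifier "lagoon".
Inside "valley salt": head "salt", modifier "valley".
So the structure is [ox [[market [temple [lagoon [valley salt]]]] smith]].

[ox [[market [temple [lagoon [valley salt]]]] smith]]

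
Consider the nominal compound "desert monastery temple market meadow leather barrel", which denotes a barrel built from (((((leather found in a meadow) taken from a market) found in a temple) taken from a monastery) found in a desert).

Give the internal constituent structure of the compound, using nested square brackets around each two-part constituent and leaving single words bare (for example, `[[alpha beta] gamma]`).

[[desert [monastery [temple [market [meadow leather]]]]] barrel]

At the top level: head "barrel"; modifier "desert monastery temple market meadow leather".
Inside "desert monastery temple market meadow leather": head "leather" (specifically "monastery temple market meadow leather"), modifier "desert".
Inside "monastery temple market meadow leather": head "leather" (specifically "temple market meadow leather"), modifier "monastery".
Inside "temple market meadow leather": head "leather" (specifically "market meadow leather"), modifier "temple".
Inside "market meadow leather": head "leather" (specifically "meadow leather"), modifier "market".
Inside "meadow leather": head "leather", modifier "meadow".
So the structure is [[desert [monastery [temple [market [meadow leather]]]]] barrel].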